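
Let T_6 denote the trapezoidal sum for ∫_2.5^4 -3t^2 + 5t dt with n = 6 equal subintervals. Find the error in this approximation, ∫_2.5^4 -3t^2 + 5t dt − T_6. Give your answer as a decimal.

0.046875

Exact integral: ∫_2.5^4 f(t) dt = -24.
T_6 = -24.046875.
Error = -24 − (-24.046875) = 0.046875.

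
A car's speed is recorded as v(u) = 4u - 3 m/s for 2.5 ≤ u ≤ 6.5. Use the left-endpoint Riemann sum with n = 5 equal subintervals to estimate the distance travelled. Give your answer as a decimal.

53.6

Δu = (6.5 − 2.5)/5 = 0.8.
Left endpoints: 2.5, 3.3, 4.1, 4.9, 5.7.
v(2.5) = 7, v(3.3) = 10.2, v(4.1) = 13.4, v(4.9) = 16.6, v(5.7) = 19.8.
Sum = Δu · [v(2.5) + v(3.3) + v(4.1) + v(4.9) + v(5.7)].
Sum = 53.6.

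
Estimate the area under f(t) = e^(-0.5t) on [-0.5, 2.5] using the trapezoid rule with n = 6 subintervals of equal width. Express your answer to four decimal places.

2.0054

Δt = (2.5 − (-0.5))/6 = 0.5.
f(-0.5) ≈ 1.2840, f(0) ≈ 1.0000, f(0.5) ≈ 0.7788, f(1) ≈ 0.6065, f(1.5) ≈ 0.4724, f(2) ≈ 0.3679, f(2.5) ≈ 0.2865.
T_6 = (Δt/2)·[f(t_0) + 2f(t_1) + ... + 2f(t_{5}) + f(t_6)].
Sum ≈ 2.0054.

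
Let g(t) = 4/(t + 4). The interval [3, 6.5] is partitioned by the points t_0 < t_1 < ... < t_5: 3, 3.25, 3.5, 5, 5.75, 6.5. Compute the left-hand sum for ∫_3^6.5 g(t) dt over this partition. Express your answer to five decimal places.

1.72181

Subinterval widths: 0.25, 0.25, 1.5, 0.75, 0.75.
Left endpoints: 3, 3.25, 3.5, 5, 5.75.
g(3) = 4/7, g(3.25) = 16/29, g(3.5) = 8/15, g(5) = 4/9, g(5.75) = 16/39.
Sum = Σ Δt_i · g(t_i).
Sum ≈ 1.72181.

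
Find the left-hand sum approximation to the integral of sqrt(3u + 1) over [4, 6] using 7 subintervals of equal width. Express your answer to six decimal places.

Δu = (6 − 4)/7 = 2/7.
Left endpoints: 4, 30/7, 32/7, 34/7, 36/7, 38/7, 40/7.
f(4) ≈ 3.605551, f(30/7) ≈ 3.722518, f(32/7) ≈ 3.835920, f(34/7) ≈ 3.946065, f(36/7) ≈ 4.053217, f(38/7) ≈ 4.157609, f(40/7) ≈ 4.259443.
Sum = Δu · [f(4) + f(30/7) + f(32/7) + ...].
Sum ≈ 7.880093.

7.880093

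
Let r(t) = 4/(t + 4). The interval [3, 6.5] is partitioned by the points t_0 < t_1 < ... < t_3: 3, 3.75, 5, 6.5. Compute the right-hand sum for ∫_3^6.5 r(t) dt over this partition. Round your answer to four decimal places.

Subinterval widths: 0.75, 1.25, 1.5.
Right endpoints: 3.75, 5, 6.5.
r(3.75) = 16/31, r(5) = 4/9, r(6.5) = 8/21.
Sum = Σ Δt_i · r(t_i).
Sum ≈ 1.5141.

1.5141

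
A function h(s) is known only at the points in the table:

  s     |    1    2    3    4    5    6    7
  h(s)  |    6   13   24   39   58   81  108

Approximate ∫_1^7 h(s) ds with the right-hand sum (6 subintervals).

Δs = 1.
Sum = 1·[13 + 24 + 39 + 58 + 81 + 108] = 323.

323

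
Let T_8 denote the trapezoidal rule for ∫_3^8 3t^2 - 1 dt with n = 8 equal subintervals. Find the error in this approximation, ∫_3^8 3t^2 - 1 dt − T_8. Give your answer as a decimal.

Exact integral: ∫_3^8 f(t) dt = 480.
T_8 = 480.9765625.
Error = 480 − 480.9765625 = -0.9765625.

-0.9765625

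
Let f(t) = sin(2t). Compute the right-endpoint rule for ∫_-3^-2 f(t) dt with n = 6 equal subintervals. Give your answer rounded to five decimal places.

Δt = (-2 − (-3))/6 = 1/6.
Right endpoints: -17/6, -8/3, -2.5, -7/3, -13/6, -2.
f(-17/6) ≈ 0.57820, f(-8/3) ≈ 0.81333, f(-2.5) ≈ 0.95892, f(-7/3) ≈ 0.99895, f(-13/6) ≈ 0.92901, f(-2) ≈ 0.75680.
Sum = Δt · [f(-17/6) + f(-8/3) + f(-2.5) + ...].
Sum ≈ 0.83920.

0.83920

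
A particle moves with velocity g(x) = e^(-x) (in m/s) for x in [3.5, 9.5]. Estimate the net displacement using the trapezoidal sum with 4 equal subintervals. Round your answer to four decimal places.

0.0356

Δx = (9.5 − 3.5)/4 = 1.5.
g(3.5) ≈ 0.0302, g(5) ≈ 0.0067, g(6.5) ≈ 0.0015, g(8) ≈ 0.0003, g(9.5) ≈ 0.0001.
T_4 = (Δx/2)·[g(x_0) + 2g(x_1) + 2g(x_2) + 2g(x_3) + g(x_4)].
Sum ≈ 0.0356.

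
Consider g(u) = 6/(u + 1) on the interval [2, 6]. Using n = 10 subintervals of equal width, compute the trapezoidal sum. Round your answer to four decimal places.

Δu = (6 − 2)/10 = 0.4.
g(2) = 2, g(2.4) = 30/17, g(2.8) = 30/19, g(3.2) = 10/7, g(3.6) = 30/23, g(4) = 1.2, g(4.4) = 10/9, g(4.8) = 30/29, g(5.2) = 30/31, g(5.6) = 10/11, g(6) = 6/7.
T_10 = (Δu/2)·[g(u_0) + 2g(u_1) + ... + 2g(u_{9}) + g(u_10)].
Sum ≈ 5.0910.

5.0910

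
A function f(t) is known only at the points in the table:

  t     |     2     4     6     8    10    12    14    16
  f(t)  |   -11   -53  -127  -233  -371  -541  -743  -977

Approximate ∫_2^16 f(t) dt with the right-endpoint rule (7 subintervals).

Δt = 2.
Sum = 2·[(-53) + (-127) + (-233) + (-371) + (-541) + (-743) + (-977)] = -6090.

-6090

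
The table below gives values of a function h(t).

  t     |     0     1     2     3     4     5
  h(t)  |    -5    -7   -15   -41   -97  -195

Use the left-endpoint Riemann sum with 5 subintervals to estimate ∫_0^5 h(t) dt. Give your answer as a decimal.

-165

Δt = 1.
Sum = 1·[(-5) + (-7) + (-15) + (-41) + (-97)] = -165.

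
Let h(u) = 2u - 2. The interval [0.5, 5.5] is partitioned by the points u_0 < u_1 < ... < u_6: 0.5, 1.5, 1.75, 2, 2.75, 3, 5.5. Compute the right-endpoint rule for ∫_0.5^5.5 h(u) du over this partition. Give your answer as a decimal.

Subinterval widths: 1, 0.25, 0.25, 0.75, 0.25, 2.5.
Right endpoints: 1.5, 1.75, 2, 2.75, 3, 5.5.
h(1.5) = 1, h(1.75) = 1.5, h(2) = 2, h(2.75) = 3.5, h(3) = 4, h(5.5) = 9.
Sum = Σ Δu_i · h(u_i).
Sum = 28.

28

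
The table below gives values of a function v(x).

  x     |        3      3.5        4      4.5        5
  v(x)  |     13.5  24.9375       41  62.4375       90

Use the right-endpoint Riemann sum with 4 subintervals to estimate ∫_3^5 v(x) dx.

Δx = 0.5.
Sum = 0.5·[24.9375 + 41 + 62.4375 + 90] = 109.1875.

109.1875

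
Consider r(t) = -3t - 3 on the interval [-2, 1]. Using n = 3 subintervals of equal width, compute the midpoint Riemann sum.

Δt = (1 − (-2))/3 = 1.
Midpoints: -1.5, -0.5, 0.5.
r(-1.5) = 1.5, r(-0.5) = -1.5, r(0.5) = -4.5.
Sum = Δt · [r(-1.5) + r(-0.5) + r(0.5)].
Sum = -4.5.

-4.5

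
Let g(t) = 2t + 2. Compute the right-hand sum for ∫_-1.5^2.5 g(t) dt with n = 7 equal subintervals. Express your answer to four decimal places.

Δt = (2.5 − (-1.5))/7 = 4/7.
Right endpoints: -13/14, -5/14, 3/14, 11/14, 19/14, 27/14, 2.5.
g(-13/14) = 1/7, g(-5/14) = 9/7, g(3/14) = 17/7, g(11/14) = 25/7, g(19/14) = 33/7, g(27/14) = 41/7, g(2.5) = 7.
Sum = Δt · [g(-13/14) + g(-5/14) + g(3/14) + ...].
Sum ≈ 14.2857.

14.2857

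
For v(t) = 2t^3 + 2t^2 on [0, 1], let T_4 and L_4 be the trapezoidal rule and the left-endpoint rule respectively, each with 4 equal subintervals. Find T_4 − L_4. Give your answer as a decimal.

T_4 = 1.21875.
L_4 = 0.71875.
T_4 − L_4 = 0.5.

0.5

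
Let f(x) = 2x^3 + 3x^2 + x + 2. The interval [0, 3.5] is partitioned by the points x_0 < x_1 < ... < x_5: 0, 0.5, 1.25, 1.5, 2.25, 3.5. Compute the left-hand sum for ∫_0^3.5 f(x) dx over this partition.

Subinterval widths: 0.5, 0.75, 0.25, 0.75, 1.25.
Left endpoints: 0, 0.5, 1.25, 1.5, 2.25.
f(0) = 2, f(0.5) = 3.5, f(1.25) = 11.84375, f(1.5) = 17, f(2.25) = 42.21875.
Sum = Σ Δx_i · f(x_i).
Sum = 72.109375.

72.109375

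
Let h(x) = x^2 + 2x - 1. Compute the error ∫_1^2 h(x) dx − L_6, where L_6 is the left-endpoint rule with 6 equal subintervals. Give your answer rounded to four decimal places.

0.4120

Exact integral: ∫_1^2 h(x) dx ≈ 4.333333.
L_6 ≈ 3.921296.
Error ≈ 4.333333 − 3.921296 ≈ 0.4120.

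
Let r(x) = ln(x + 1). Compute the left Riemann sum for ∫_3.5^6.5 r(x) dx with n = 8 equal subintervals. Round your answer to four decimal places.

5.2466

Δx = (6.5 − 3.5)/8 = 0.375.
Left endpoints: 3.5, 3.875, 4.25, 4.625, 5, 5.375, 5.75, 6.125.
r(3.5) ≈ 1.5041, r(3.875) ≈ 1.5841, r(4.25) ≈ 1.6582, r(4.625) ≈ 1.7272, r(5) ≈ 1.7918, r(5.375) ≈ 1.8524, r(5.75) ≈ 1.9095, r(6.125) ≈ 1.9636.
Sum = Δx · [r(3.5) + r(3.875) + r(4.25) + ...].
Sum ≈ 5.2466.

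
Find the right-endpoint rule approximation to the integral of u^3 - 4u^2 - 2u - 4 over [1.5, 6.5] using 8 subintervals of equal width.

Δu = (6.5 − 1.5)/8 = 0.625.
Right endpoints: 2.125, 2.75, 3.375, 4, 4.625, 5.25, 5.875, 6.5.
f(2.125) = -8559/512, f(2.75) = -18.953125, f(3.375) = -9149/512, f(4) = -12, f(4.625) = 61/512, f(5.25) = 19.953125, f(5.875) = 25071/512, f(6.5) = 88.625.
Sum = Δu · [f(2.125) + f(2.75) + f(3.375) + ...].
Sum = 57.578125.

57.578125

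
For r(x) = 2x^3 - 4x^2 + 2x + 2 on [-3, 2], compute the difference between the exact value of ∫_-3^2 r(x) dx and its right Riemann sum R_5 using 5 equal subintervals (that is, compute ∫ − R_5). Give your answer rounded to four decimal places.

-44.1667

Exact integral: ∫_-3^2 r(x) dx ≈ -74.166667.
R_5 = -30.
Error ≈ -74.166667 − (-30) ≈ -44.1667.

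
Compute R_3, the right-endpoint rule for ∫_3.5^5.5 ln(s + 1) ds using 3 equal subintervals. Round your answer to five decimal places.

Δs = (5.5 − 3.5)/3 = 2/3.
Right endpoints: 25/6, 29/6, 5.5.
f(25/6) ≈ 1.64223, f(29/6) ≈ 1.76359, f(5.5) ≈ 1.87180.
Sum = Δs · [f(25/6) + f(29/6) + f(5.5)].
Sum ≈ 3.51841.

3.51841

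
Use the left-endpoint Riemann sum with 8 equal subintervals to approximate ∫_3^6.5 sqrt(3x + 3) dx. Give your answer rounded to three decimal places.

14.198

Δx = (6.5 − 3)/8 = 0.4375.
Left endpoints: 3, 3.4375, 3.875, 4.3125, 4.75, 5.1875, 5.625, 6.0625.
f(3) ≈ 3.464, f(3.4375) ≈ 3.649, f(3.875) ≈ 3.824, f(4.3125) ≈ 3.992, f(4.75) ≈ 4.153, f(5.1875) ≈ 4.308, f(5.625) ≈ 4.458, f(6.0625) ≈ 4.603.
Sum = Δx · [f(3) + f(3.4375) + f(3.875) + ...].
Sum ≈ 14.198.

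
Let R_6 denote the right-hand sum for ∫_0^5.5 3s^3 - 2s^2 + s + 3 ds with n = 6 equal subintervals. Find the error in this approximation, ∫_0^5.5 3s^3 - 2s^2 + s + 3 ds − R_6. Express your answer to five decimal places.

-221.08058

Exact integral: ∫_0^5.5 f(s) ds ≈ 607.0052083.
R_6 ≈ 828.0857928.
Error ≈ 607.0052083 − 828.0857928 ≈ -221.08058.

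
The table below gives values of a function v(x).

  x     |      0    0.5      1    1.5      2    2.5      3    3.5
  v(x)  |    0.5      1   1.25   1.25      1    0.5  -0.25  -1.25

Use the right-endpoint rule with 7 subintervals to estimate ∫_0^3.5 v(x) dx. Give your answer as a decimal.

1.75

Δx = 0.5.
Sum = 0.5·[1 + 1.25 + 1.25 + 1 + 0.5 + (-0.25) + (-1.25)] = 1.75.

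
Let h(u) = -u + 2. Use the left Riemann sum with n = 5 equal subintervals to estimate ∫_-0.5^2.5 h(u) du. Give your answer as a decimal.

Δu = (2.5 − (-0.5))/5 = 0.6.
Left endpoints: -0.5, 0.1, 0.7, 1.3, 1.9.
h(-0.5) = 2.5, h(0.1) = 1.9, h(0.7) = 1.3, h(1.3) = 0.7, h(1.9) = 0.1.
Sum = Δu · [h(-0.5) + h(0.1) + h(0.7) + h(1.3) + h(1.9)].
Sum = 3.9.

3.9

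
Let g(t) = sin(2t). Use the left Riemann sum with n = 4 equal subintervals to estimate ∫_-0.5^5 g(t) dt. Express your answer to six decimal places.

Δt = (5 − (-0.5))/4 = 1.375.
Left endpoints: -0.5, 0.875, 2.25, 3.625.
g(-0.5) ≈ -0.841471, g(0.875) ≈ 0.983986, g(2.25) ≈ -0.977530, g(3.625) ≈ 0.823081.
Sum = Δt · [g(-0.5) + g(0.875) + g(2.25) + g(3.625)].
Sum ≈ -0.016410.

-0.016410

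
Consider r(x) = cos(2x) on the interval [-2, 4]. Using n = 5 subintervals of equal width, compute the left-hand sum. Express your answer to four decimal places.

Δx = (4 − (-2))/5 = 1.2.
Left endpoints: -2, -0.8, 0.4, 1.6, 2.8.
r(-2) ≈ -0.6536, r(-0.8) ≈ -0.0292, r(0.4) ≈ 0.6967, r(1.6) ≈ -0.9983, r(2.8) ≈ 0.7756.
Sum = Δx · [r(-2) + r(-0.8) + r(0.4) + r(1.6) + r(2.8)].
Sum ≈ -0.2506.

-0.2506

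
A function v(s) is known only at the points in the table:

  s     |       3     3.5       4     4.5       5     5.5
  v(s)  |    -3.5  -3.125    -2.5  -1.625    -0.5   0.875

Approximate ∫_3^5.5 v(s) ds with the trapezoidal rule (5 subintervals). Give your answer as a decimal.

Δs = 0.5.
T_5 = (0.5/2)·[(-3.5) + 2·(-3.125) + 2·(-2.5) + 2·(-1.625) + 2·(-0.5) + 0.875] = -4.53125.

-4.53125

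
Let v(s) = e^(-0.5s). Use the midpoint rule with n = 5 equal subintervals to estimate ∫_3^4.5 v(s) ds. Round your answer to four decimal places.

0.2352

Δs = (4.5 − 3)/5 = 0.3.
Midpoints: 3.15, 3.45, 3.75, 4.05, 4.35.
v(3.15) ≈ 0.2070, v(3.45) ≈ 0.1782, v(3.75) ≈ 0.1534, v(4.05) ≈ 0.1320, v(4.35) ≈ 0.1136.
Sum = Δs · [v(3.15) + v(3.45) + v(3.75) + v(4.05) + v(4.35)].
Sum ≈ 0.2352.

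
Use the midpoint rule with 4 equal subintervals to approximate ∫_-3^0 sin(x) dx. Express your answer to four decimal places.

Δx = (0 − (-3))/4 = 0.75.
Midpoints: -2.625, -1.875, -1.125, -0.375.
f(-2.625) ≈ -0.4939, f(-1.875) ≈ -0.9541, f(-1.125) ≈ -0.9023, f(-0.375) ≈ -0.3663.
Sum = Δx · [f(-2.625) + f(-1.875) + f(-1.125) + f(-0.375)].
Sum ≈ -2.0374.

-2.0374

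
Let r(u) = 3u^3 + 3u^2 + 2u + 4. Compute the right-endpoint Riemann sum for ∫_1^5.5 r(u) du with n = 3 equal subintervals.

Δu = (5.5 − 1)/3 = 1.5.
Right endpoints: 2.5, 4, 5.5.
r(2.5) = 74.625, r(4) = 252, r(5.5) = 604.875.
Sum = Δu · [r(2.5) + r(4) + r(5.5)].
Sum = 1397.25.

1397.25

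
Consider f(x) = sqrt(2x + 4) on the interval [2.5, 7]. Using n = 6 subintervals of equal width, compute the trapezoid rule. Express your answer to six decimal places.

16.451272

Δx = (7 − 2.5)/6 = 0.75.
f(2.5) ≈ 3.000000, f(3.25) ≈ 3.240370, f(4) ≈ 3.464102, f(4.75) ≈ 3.674235, f(5.5) ≈ 3.872983, f(6.25) ≈ 4.062019, f(7) ≈ 4.242641.
T_6 = (Δx/2)·[f(x_0) + 2f(x_1) + ... + 2f(x_{5}) + f(x_6)].
Sum ≈ 16.451272.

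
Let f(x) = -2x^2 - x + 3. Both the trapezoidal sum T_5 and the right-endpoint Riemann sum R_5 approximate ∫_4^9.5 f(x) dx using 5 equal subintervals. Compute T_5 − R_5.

T_5 = -551.76.
R_5 = -636.46.
T_5 − R_5 = 84.7.

84.7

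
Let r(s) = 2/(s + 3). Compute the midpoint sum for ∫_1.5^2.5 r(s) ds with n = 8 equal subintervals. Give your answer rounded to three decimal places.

0.401

Δs = (2.5 − 1.5)/8 = 0.125.
Midpoints: 1.5625, 1.6875, 1.8125, 1.9375, 2.0625, 2.1875, 2.3125, 2.4375.
r(1.5625) = 32/73, r(1.6875) = 32/75, r(1.8125) = 32/77, r(1.9375) = 32/79, r(2.0625) = 32/81, r(2.1875) = 32/83, r(2.3125) = 32/85, r(2.4375) = 32/87.
Sum = Δs · [r(1.5625) + r(1.6875) + r(1.8125) + ...].
Sum ≈ 0.401.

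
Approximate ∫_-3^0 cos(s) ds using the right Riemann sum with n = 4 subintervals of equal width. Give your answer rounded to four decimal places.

0.8807

Δs = (0 − (-3))/4 = 0.75.
Right endpoints: -2.25, -1.5, -0.75, 0.
f(-2.25) ≈ -0.6282, f(-1.5) ≈ 0.0707, f(-0.75) ≈ 0.7317, f(0) ≈ 1.0000.
Sum = Δs · [f(-2.25) + f(-1.5) + f(-0.75) + f(0)].
Sum ≈ 0.8807.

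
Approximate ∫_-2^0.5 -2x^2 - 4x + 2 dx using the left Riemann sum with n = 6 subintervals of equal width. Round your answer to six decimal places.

7.459491

Δx = (0.5 − (-2))/6 = 5/12.
Left endpoints: -2, -19/12, -7/6, -0.75, -1/3, 1/12.
f(-2) = 2, f(-19/12) = 239/72, f(-7/6) = 71/18, f(-0.75) = 3.875, f(-1/3) = 28/9, f(1/12) = 119/72.
Sum = Δx · [f(-2) + f(-19/12) + f(-7/6) + ...].
Sum ≈ 7.459491.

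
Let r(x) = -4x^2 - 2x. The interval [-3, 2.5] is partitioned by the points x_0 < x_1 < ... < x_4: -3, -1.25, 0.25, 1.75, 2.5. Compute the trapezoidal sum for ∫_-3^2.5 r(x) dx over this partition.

Subinterval widths: 1.75, 1.5, 1.5, 0.75.
r(-3) = -30, r(-1.25) = -3.75, r(0.25) = -0.75, r(1.75) = -15.75, r(2.5) = -30.
On each subinterval the trapezoid contributes (Δx_i/2)·[r(x_{i-1}) + r(x_i)].
Sum = -62.4375.

-62.4375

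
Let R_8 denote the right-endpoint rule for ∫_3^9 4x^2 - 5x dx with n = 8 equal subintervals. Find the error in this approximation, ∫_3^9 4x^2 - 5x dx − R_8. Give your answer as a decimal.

Exact integral: ∫_3^9 f(x) dx = 756.
R_8 = 855.
Error = 756 − 855 = -99.

-99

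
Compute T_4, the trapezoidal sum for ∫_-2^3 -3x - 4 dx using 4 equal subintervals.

-27.5

Δx = (3 − (-2))/4 = 1.25.
f(-2) = 2, f(-0.75) = -1.75, f(0.5) = -5.5, f(1.75) = -9.25, f(3) = -13.
T_4 = (Δx/2)·[f(x_0) + 2f(x_1) + 2f(x_2) + 2f(x_3) + f(x_4)].
Sum = -27.5.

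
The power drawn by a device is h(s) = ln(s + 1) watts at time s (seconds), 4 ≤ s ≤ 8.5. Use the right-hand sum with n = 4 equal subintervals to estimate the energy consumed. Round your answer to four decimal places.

9.1912

Δs = (8.5 − 4)/4 = 1.125.
Right endpoints: 5.125, 6.25, 7.375, 8.5.
h(5.125) ≈ 1.8124, h(6.25) ≈ 1.9810, h(7.375) ≈ 2.1253, h(8.5) ≈ 2.2513.
Sum = Δs · [h(5.125) + h(6.25) + h(7.375) + h(8.5)].
Sum ≈ 9.1912.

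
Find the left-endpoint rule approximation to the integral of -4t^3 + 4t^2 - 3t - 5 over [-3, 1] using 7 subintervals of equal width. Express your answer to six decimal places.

157.387755

Δt = (1 − (-3))/7 = 4/7.
Left endpoints: -3, -17/7, -13/7, -9/7, -5/7, -1/7, 3/7.
f(-3) = 148, f(-17/7) = 28528/343, f(-13/7) = 13716/343, f(-9/7) = 4792/343, f(-5/7) = 220/343, f(-1/7) = -1536/343, f(3/7) = -2012/343.
Sum = Δt · [f(-3) + f(-17/7) + f(-13/7) + ...].
Sum ≈ 157.387755.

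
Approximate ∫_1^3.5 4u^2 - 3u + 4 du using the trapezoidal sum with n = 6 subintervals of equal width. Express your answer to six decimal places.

Δu = (3.5 − 1)/6 = 5/12.
f(1) = 5, f(17/12) = 70/9, f(11/6) = 215/18, f(2.25) = 17.5, f(8/3) = 220/9, f(37/12) = 295/9, f(3.5) = 42.5.
T_6 = (Δu/2)·[f(u_0) + 2f(u_1) + ... + 2f(u_{5}) + f(u_6)].
Sum ≈ 49.247685.

49.247685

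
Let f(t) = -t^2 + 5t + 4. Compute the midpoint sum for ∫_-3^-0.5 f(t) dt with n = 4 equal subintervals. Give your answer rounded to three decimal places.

-20.752

Δt = (-0.5 − (-3))/4 = 0.625.
Midpoints: -2.6875, -2.0625, -1.4375, -0.8125.
f(-2.6875) = -16.66015625, f(-2.0625) = -10.56640625, f(-1.4375) = -5.25390625, f(-0.8125) = -0.72265625.
Sum = Δt · [f(-2.6875) + f(-2.0625) + f(-1.4375) + f(-0.8125)].
Sum ≈ -20.752.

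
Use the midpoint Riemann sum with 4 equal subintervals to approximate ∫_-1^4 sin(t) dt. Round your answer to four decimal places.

1.2754

Δt = (4 − (-1))/4 = 1.25.
Midpoints: -0.375, 0.875, 2.125, 3.375.
f(-0.375) ≈ -0.3663, f(0.875) ≈ 0.7675, f(2.125) ≈ 0.8503, f(3.375) ≈ -0.2313.
Sum = Δt · [f(-0.375) + f(0.875) + f(2.125) + f(3.375)].
Sum ≈ 1.2754.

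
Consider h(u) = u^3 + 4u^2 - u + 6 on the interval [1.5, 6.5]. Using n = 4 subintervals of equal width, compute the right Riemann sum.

Δu = (6.5 − 1.5)/4 = 1.25.
Right endpoints: 2.75, 4, 5.25, 6.5.
h(2.75) = 54.296875, h(4) = 130, h(5.25) = 255.703125, h(6.5) = 443.125.
Sum = Δu · [h(2.75) + h(4) + h(5.25) + h(6.5)].
Sum = 1103.90625.

1103.90625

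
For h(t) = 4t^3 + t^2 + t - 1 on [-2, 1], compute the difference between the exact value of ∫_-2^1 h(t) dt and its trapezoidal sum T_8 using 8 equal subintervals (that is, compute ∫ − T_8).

Exact integral: ∫_-2^1 h(t) dt = -16.5.
T_8 = -16.8515625.
Error = -16.5 − (-16.8515625) = 0.3515625.

0.3515625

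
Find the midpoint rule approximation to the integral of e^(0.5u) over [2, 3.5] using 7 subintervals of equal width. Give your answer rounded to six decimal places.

Δu = (3.5 − 2)/7 = 3/14.
Midpoints: 59/28, 65/28, 71/28, 2.75, 83/28, 89/28, 95/28.
f(59/28) ≈ 2.867875, f(65/28) ≈ 3.192213, f(71/28) ≈ 3.553230, f(2.75) ≈ 3.955077, f(83/28) ≈ 4.402369, f(89/28) ≈ 4.900248, f(95/28) ≈ 5.454432.
Sum = Δu · [f(59/28) + f(65/28) + f(71/28) + ...].
Sum ≈ 6.069738.

6.069738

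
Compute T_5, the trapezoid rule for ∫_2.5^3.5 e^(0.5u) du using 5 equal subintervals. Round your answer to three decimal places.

Δu = (3.5 − 2.5)/5 = 0.2.
f(2.5) ≈ 3.490, f(2.7) ≈ 3.857, f(2.9) ≈ 4.263, f(3.1) ≈ 4.711, f(3.3) ≈ 5.207, f(3.5) ≈ 5.755.
T_5 = (Δu/2)·[f(u_0) + 2f(u_1) + ... + 2f(u_{4}) + f(u_5)].
Sum ≈ 4.532.

4.532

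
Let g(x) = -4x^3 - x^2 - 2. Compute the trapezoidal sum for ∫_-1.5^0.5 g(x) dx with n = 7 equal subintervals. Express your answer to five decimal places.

-0.03061

Δx = (0.5 − (-1.5))/7 = 2/7.
g(-1.5) = 9.25, g(-17/14) = 5059/1372, g(-13/14) = 467/1372, g(-9/14) = -1853/1372, g(-5/14) = -2669/1372, g(-1/14) = -2749/1372, g(3/14) = -2861/1372, g(0.5) = -2.75.
T_7 = (Δx/2)·[g(x_0) + 2g(x_1) + ... + 2g(x_{6}) + g(x_7)].
Sum ≈ -0.03061.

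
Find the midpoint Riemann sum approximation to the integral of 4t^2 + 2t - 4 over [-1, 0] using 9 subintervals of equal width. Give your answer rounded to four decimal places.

Δt = (0 − (-1))/9 = 1/9.
Midpoints: -17/18, -5/6, -13/18, -11/18, -0.5, -7/18, -5/18, -1/6, -1/18.
f(-17/18) = -188/81, f(-5/6) = -26/9, f(-13/18) = -272/81, f(-11/18) = -302/81, f(-0.5) = -4, f(-7/18) = -338/81, f(-5/18) = -344/81, f(-1/6) = -38/9, f(-1/18) = -332/81.
Sum = Δt · [f(-17/18) + f(-5/6) + f(-13/18) + ...].
Sum ≈ -3.6708.

-3.6708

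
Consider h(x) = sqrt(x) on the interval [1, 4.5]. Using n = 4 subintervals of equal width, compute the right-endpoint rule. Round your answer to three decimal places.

Δx = (4.5 − 1)/4 = 0.875.
Right endpoints: 1.875, 2.75, 3.625, 4.5.
h(1.875) ≈ 1.369, h(2.75) ≈ 1.658, h(3.625) ≈ 1.904, h(4.5) ≈ 2.121.
Sum = Δx · [h(1.875) + h(2.75) + h(3.625) + h(4.5)].
Sum ≈ 6.171.

6.171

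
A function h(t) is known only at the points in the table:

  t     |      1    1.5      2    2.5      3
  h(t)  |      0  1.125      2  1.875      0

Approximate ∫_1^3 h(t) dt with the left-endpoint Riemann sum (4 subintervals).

Δt = 0.5.
Sum = 0.5·[0 + 1.125 + 2 + 1.875] = 2.5.

2.5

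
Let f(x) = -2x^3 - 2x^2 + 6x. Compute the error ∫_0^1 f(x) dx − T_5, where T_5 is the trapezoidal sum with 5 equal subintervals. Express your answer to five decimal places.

Exact integral: ∫_0^1 f(x) dx ≈ 1.8333333.
T_5 = 1.8.
Error ≈ 1.8333333 − 1.8 ≈ 0.03333.

0.03333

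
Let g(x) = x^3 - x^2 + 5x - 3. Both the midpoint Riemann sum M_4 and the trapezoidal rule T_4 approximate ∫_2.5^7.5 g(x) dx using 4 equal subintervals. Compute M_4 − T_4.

-27.34375

M_4 = 746.71875.
T_4 = 774.0625.
M_4 − T_4 = -27.34375.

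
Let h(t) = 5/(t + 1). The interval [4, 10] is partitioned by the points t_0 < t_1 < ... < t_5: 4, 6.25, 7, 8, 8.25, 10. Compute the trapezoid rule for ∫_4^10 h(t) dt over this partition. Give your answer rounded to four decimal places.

3.9918

Subinterval widths: 2.25, 0.75, 1, 0.25, 1.75.
h(4) = 1, h(6.25) = 20/29, h(7) = 0.625, h(8) = 5/9, h(8.25) = 20/37, h(10) = 5/11.
On each subinterval the trapezoid contributes (Δt_i/2)·[h(t_{i-1}) + h(t_i)].
Sum ≈ 3.9918.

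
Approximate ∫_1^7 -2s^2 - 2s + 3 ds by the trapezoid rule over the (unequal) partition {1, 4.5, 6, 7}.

-273.75

Subinterval widths: 3.5, 1.5, 1.
f(1) = -1, f(4.5) = -46.5, f(6) = -81, f(7) = -109.
On each subinterval the trapezoid contributes (Δs_i/2)·[f(s_{i-1}) + f(s_i)].
Sum = -273.75.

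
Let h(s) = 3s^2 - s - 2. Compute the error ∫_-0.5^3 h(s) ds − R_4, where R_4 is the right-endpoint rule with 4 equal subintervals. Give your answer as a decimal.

Exact integral: ∫_-0.5^3 h(s) ds = 15.75.
R_4 = 27.04296875.
Error = 15.75 − 27.04296875 = -11.29296875.

-11.29296875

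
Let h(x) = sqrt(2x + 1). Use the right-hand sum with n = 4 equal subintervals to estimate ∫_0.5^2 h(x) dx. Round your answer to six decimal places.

2.935036

Δx = (2 − 0.5)/4 = 0.375.
Right endpoints: 0.875, 1.25, 1.625, 2.
h(0.875) ≈ 1.658312, h(1.25) ≈ 1.870829, h(1.625) ≈ 2.061553, h(2) ≈ 2.236068.
Sum = Δx · [h(0.875) + h(1.25) + h(1.625) + h(2)].
Sum ≈ 2.935036.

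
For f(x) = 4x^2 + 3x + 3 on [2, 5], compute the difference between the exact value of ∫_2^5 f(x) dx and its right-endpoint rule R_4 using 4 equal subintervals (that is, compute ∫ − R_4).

Exact integral: ∫_2^5 f(x) dx = 196.5.
R_4 = 232.5.
Error = 196.5 − 232.5 = -36.

-36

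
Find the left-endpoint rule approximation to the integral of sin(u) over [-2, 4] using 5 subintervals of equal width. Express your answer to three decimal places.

Δu = (4 − (-2))/5 = 1.2.
Left endpoints: -2, -0.8, 0.4, 1.6, 2.8.
f(-2) ≈ -0.909, f(-0.8) ≈ -0.717, f(0.4) ≈ 0.389, f(1.6) ≈ 1.000, f(2.8) ≈ 0.335.
Sum = Δu · [f(-2) + f(-0.8) + f(0.4) + f(1.6) + f(2.8)].
Sum ≈ 0.117.

0.117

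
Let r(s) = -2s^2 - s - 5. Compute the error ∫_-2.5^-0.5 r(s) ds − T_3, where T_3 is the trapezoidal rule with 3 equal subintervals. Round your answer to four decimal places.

Exact integral: ∫_-2.5^-0.5 r(s) ds ≈ -17.333333.
T_3 ≈ -17.629630.
Error ≈ -17.333333 − (-17.629630) ≈ 0.2963.

0.2963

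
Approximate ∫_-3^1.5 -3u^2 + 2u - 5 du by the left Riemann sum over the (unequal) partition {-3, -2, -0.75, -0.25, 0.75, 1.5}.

-77.921875

Subinterval widths: 1, 1.25, 0.5, 1, 0.75.
Left endpoints: -3, -2, -0.75, -0.25, 0.75.
f(-3) = -38, f(-2) = -21, f(-0.75) = -8.1875, f(-0.25) = -5.6875, f(0.75) = -5.1875.
Sum = Σ Δu_i · f(u_i).
Sum = -77.921875.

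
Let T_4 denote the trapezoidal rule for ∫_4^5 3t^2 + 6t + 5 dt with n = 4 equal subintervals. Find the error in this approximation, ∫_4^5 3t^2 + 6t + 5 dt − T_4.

Exact integral: ∫_4^5 f(t) dt = 93.
T_4 = 93.03125.
Error = 93 − 93.03125 = -0.03125.

-0.03125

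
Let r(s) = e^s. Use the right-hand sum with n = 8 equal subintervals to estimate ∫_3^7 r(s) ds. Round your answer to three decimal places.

Δs = (7 − 3)/8 = 0.5.
Right endpoints: 3.5, 4, 4.5, 5, 5.5, 6, 6.5, 7.
r(3.5) ≈ 33.115, r(4) ≈ 54.598, r(4.5) ≈ 90.017, r(5) ≈ 148.413, r(5.5) ≈ 244.692, r(6) ≈ 403.429, r(6.5) ≈ 665.142, r(7) ≈ 1096.633.
Sum = Δs · [r(3.5) + r(4) + r(4.5) + ...].
Sum ≈ 1368.020.

1368.020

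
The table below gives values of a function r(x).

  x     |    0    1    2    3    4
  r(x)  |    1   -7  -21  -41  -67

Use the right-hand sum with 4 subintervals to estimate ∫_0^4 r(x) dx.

-136

Δx = 1.
Sum = 1·[(-7) + (-21) + (-41) + (-67)] = -136.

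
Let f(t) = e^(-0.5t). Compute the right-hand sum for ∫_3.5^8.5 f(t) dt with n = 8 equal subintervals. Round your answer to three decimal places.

Δt = (8.5 − 3.5)/8 = 0.625.
Right endpoints: 4.125, 4.75, 5.375, 6, 6.625, 7.25, 7.875, 8.5.
f(4.125) ≈ 0.127, f(4.75) ≈ 0.093, f(5.375) ≈ 0.068, f(6) ≈ 0.050, f(6.625) ≈ 0.036, f(7.25) ≈ 0.027, f(7.875) ≈ 0.019, f(8.5) ≈ 0.014.
Sum = Δt · [f(4.125) + f(4.75) + f(5.375) + ...].
Sum ≈ 0.272.

0.272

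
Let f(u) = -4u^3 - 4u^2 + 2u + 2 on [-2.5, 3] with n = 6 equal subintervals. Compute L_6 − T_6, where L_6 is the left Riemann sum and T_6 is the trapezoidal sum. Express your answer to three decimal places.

78.146

L_6 ≈ -12.26678.
T_6 ≈ -90.41262.
L_6 − T_6 ≈ 78.146.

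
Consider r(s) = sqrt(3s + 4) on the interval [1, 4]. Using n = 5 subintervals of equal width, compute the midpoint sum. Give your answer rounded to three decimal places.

Δs = (4 − 1)/5 = 0.6.
Midpoints: 1.3, 1.9, 2.5, 3.1, 3.7.
r(1.3) ≈ 2.811, r(1.9) ≈ 3.114, r(2.5) ≈ 3.391, r(3.1) ≈ 3.647, r(3.7) ≈ 3.886.
Sum = Δs · [r(1.3) + r(1.9) + r(2.5) + r(3.1) + r(3.7)].
Sum ≈ 10.109.

10.109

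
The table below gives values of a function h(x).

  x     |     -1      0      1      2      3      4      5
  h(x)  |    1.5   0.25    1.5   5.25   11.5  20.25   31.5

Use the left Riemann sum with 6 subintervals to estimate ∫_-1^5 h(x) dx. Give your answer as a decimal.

40.25

Δx = 1.
Sum = 1·[1.5 + 0.25 + 1.5 + 5.25 + 11.5 + 20.25] = 40.25.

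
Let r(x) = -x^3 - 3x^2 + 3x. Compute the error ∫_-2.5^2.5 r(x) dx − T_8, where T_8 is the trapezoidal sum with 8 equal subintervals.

0.9765625

Exact integral: ∫_-2.5^2.5 r(x) dx = -31.25.
T_8 = -32.2265625.
Error = -31.25 − (-32.2265625) = 0.9765625.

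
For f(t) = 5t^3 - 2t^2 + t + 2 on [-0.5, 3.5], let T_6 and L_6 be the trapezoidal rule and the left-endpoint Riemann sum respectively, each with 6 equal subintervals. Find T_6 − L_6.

T_6 ≈ 178.90740741.
L_6 ≈ 113.90740741.
T_6 − L_6 = 65.

65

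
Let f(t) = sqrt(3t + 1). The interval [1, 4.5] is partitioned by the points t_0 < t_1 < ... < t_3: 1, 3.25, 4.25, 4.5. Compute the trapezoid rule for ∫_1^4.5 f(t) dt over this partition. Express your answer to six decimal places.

Subinterval widths: 2.25, 1, 0.25.
f(1) ≈ 2.000000, f(3.25) ≈ 3.278719, f(4.25) ≈ 3.708099, f(4.5) ≈ 3.807887.
On each subinterval the trapezoid contributes (Δt_i/2)·[f(t_{i-1}) + f(t_i)].
Sum ≈ 10.371467.

10.371467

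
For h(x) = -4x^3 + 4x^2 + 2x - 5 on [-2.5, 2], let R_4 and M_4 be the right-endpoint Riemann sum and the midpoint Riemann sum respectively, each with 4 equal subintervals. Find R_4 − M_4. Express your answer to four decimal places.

R_4 = -16.69921875.
M_4 ≈ 26.490234.
R_4 − M_4 ≈ -43.1895.

-43.1895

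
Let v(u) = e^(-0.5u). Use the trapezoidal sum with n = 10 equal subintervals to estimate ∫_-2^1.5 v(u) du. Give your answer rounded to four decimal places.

Δu = (1.5 − (-2))/10 = 0.35.
v(-2) ≈ 2.7183, v(-1.65) ≈ 2.2819, v(-1.3) ≈ 1.9155, v(-0.95) ≈ 1.6080, v(-0.6) ≈ 1.3499, v(-0.25) ≈ 1.1331, v(0.1) ≈ 0.9512, v(0.45) ≈ 0.7985, v(0.8) ≈ 0.6703, v(1.15) ≈ 0.5627, v(1.5) ≈ 0.4724.
T_10 = (Δu/2)·[v(u_0) + 2v(u_1) + ... + 2v(u_{9}) + v(u_10)].
Sum ≈ 4.5033.

4.5033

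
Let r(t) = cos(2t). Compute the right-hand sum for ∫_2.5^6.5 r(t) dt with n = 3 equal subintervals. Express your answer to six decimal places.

Δt = (6.5 − 2.5)/3 = 4/3.
Right endpoints: 23/6, 31/6, 6.5.
r(23/6) ≈ 0.186222, r(31/6) ≈ -0.614886, r(6.5) ≈ 0.907447.
Sum = Δt · [r(23/6) + r(31/6) + r(6.5)].
Sum ≈ 0.638377.

0.638377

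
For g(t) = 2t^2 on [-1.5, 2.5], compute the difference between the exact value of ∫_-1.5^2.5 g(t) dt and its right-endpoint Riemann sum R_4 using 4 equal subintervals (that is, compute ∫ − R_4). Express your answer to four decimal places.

Exact integral: ∫_-1.5^2.5 g(t) dt ≈ 12.666667.
R_4 = 18.
Error ≈ 12.666667 − 18 ≈ -5.3333.

-5.3333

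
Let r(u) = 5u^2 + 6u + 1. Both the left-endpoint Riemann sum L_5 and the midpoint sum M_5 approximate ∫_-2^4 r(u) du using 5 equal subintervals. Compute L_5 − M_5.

-46.8

L_5 = 111.6.
M_5 = 158.4.
L_5 − M_5 = -46.8.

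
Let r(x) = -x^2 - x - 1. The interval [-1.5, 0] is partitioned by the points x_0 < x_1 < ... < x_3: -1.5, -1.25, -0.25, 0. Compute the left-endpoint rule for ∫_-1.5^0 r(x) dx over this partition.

Subinterval widths: 0.25, 1, 0.25.
Left endpoints: -1.5, -1.25, -0.25.
r(-1.5) = -1.75, r(-1.25) = -1.3125, r(-0.25) = -0.8125.
Sum = Σ Δx_i · r(x_i).
Sum = -1.953125.

-1.953125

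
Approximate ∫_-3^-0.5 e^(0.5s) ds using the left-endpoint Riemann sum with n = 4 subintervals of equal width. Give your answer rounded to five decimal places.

0.94672

Δs = (-0.5 − (-3))/4 = 0.625.
Left endpoints: -3, -2.375, -1.75, -1.125.
f(-3) ≈ 0.22313, f(-2.375) ≈ 0.30498, f(-1.75) ≈ 0.41686, f(-1.125) ≈ 0.56978.
Sum = Δs · [f(-3) + f(-2.375) + f(-1.75) + f(-1.125)].
Sum ≈ 0.94672.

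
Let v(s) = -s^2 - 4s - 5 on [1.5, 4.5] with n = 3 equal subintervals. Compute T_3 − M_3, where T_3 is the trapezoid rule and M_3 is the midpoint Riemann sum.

T_3 = -80.75.
M_3 = -80.
T_3 − M_3 = -0.75.

-0.75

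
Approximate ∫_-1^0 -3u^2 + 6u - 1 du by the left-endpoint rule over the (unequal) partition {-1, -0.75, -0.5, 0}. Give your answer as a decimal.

Subinterval widths: 0.25, 0.25, 0.5.
Left endpoints: -1, -0.75, -0.5.
f(-1) = -10, f(-0.75) = -7.1875, f(-0.5) = -4.75.
Sum = Σ Δu_i · f(u_i).
Sum = -6.671875.

-6.671875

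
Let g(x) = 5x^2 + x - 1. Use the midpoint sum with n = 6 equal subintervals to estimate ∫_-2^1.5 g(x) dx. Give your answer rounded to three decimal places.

Δx = (1.5 − (-2))/6 = 7/12.
Midpoints: -41/24, -1.125, -13/24, 1/24, 0.625, 29/24.
g(-41/24) = 6845/576, g(-1.125) = 4.203125, g(-13/24) = -43/576, g(1/24) = -547/576, g(0.625) = 1.578125, g(29/24) = 4325/576.
Sum = Δx · [g(-41/24) + g(-1.125) + g(-13/24) + ...].
Sum ≈ 14.087.

14.087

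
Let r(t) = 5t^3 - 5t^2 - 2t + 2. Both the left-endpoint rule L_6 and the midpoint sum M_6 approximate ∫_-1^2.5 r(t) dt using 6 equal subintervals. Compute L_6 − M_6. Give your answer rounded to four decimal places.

-12.6860

L_6 ≈ 8.313513.
M_6 ≈ 20.999494.
L_6 − M_6 ≈ -12.6860.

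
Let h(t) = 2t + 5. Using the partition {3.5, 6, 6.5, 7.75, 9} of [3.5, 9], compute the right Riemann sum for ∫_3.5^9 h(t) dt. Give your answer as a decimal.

Subinterval widths: 2.5, 0.5, 1.25, 1.25.
Right endpoints: 6, 6.5, 7.75, 9.
h(6) = 17, h(6.5) = 18, h(7.75) = 20.5, h(9) = 23.
Sum = Σ Δt_i · h(t_i).
Sum = 105.875.

105.875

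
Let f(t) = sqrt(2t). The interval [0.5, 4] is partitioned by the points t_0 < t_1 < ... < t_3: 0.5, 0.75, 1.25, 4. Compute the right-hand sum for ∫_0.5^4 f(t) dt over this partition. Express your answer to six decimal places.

Subinterval widths: 0.25, 0.5, 2.75.
Right endpoints: 0.75, 1.25, 4.
f(0.75) ≈ 1.224745, f(1.25) ≈ 1.581139, f(4) ≈ 2.828427.
Sum = Σ Δt_i · f(t_i).
Sum ≈ 8.874930.

8.874930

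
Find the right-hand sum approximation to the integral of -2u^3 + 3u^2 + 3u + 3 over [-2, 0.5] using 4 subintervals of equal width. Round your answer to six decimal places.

12.939453

Δu = (0.5 − (-2))/4 = 0.625.
Right endpoints: -1.375, -0.75, -0.125, 0.5.
f(-1.375) = 9.74609375, f(-0.75) = 3.28125, f(-0.125) = 2.67578125, f(0.5) = 5.
Sum = Δu · [f(-1.375) + f(-0.75) + f(-0.125) + f(0.5)].
Sum ≈ 12.939453.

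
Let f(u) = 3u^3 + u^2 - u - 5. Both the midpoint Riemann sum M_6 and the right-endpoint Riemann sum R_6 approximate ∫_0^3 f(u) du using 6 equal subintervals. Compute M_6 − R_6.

-24.46875

M_6 = 49.34375.
R_6 = 73.8125.
M_6 − R_6 = -24.46875.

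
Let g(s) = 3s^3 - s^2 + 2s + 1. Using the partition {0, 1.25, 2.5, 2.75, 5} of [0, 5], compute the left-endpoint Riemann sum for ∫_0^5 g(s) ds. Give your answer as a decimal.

Subinterval widths: 1.25, 1.25, 0.25, 2.25.
Left endpoints: 0, 1.25, 2.5, 2.75.
g(0) = 1, g(1.25) = 7.796875, g(2.5) = 46.625, g(2.75) = 61.328125.
Sum = Σ Δs_i · g(s_i).
Sum = 160.640625.

160.640625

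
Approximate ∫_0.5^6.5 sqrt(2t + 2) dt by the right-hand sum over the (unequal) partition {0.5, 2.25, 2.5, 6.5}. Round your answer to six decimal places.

20.615013

Subinterval widths: 1.75, 0.25, 4.
Right endpoints: 2.25, 2.5, 6.5.
f(2.25) ≈ 2.549510, f(2.5) ≈ 2.645751, f(6.5) ≈ 3.872983.
Sum = Σ Δt_i · f(t_i).
Sum ≈ 20.615013.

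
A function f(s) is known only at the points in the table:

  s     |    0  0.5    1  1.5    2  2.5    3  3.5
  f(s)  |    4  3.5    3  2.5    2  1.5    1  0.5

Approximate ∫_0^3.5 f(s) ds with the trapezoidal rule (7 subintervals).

Δs = 0.5.
T_7 = (0.5/2)·[4 + 2·3.5 + 2·3 + 2·2.5 + 2·2 + 2·1.5 + 2·1 + 0.5] = 7.875.

7.875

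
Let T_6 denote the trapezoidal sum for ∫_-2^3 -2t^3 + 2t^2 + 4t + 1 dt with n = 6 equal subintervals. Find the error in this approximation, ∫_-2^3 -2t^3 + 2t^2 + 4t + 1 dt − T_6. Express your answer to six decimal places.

Exact integral: ∫_-2^3 f(t) dt ≈ 5.83333333.
T_6 ≈ 5.25462963.
Error ≈ 5.83333333 − 5.25462963 ≈ 0.578704.

0.578704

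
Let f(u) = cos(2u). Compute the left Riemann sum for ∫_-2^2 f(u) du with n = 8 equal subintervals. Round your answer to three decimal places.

Δu = (2 − (-2))/8 = 0.5.
Left endpoints: -2, -1.5, -1, -0.5, 0, 0.5, 1, 1.5.
f(-2) ≈ -0.654, f(-1.5) ≈ -0.990, f(-1) ≈ -0.416, f(-0.5) ≈ 0.540, f(0) ≈ 1.000, f(0.5) ≈ 0.540, f(1) ≈ -0.416, f(1.5) ≈ -0.990.
Sum = Δu · [f(-2) + f(-1.5) + f(-1) + ...].
Sum ≈ -0.693.

-0.693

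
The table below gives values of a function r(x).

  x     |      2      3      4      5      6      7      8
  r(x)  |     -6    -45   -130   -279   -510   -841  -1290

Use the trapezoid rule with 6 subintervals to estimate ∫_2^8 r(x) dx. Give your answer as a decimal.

Δx = 1.
T_6 = (1/2)·[(-6) + 2·(-45) + 2·(-130) + 2·(-279) + 2·(-510) + 2·(-841) + (-1290)] = -2453.

-2453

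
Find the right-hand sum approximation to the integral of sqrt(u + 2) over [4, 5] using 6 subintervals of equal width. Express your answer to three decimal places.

Δu = (5 − 4)/6 = 1/6.
Right endpoints: 25/6, 13/3, 4.5, 14/3, 29/6, 5.
f(25/6) ≈ 2.483, f(13/3) ≈ 2.517, f(4.5) ≈ 2.550, f(14/3) ≈ 2.582, f(29/6) ≈ 2.614, f(5) ≈ 2.646.
Sum = Δu · [f(25/6) + f(13/3) + f(4.5) + ...].
Sum ≈ 2.565.

2.565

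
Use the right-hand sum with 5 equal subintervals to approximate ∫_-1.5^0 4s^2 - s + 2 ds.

Δs = (0 − (-1.5))/5 = 0.3.
Right endpoints: -1.2, -0.9, -0.6, -0.3, 0.
f(-1.2) = 8.96, f(-0.9) = 6.14, f(-0.6) = 4.04, f(-0.3) = 2.66, f(0) = 2.
Sum = Δs · [f(-1.2) + f(-0.9) + f(-0.6) + f(-0.3) + f(0)].
Sum = 7.14.

7.14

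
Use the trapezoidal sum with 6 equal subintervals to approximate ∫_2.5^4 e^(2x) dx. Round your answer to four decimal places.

1445.6559

Δx = (4 − 2.5)/6 = 0.25.
f(2.5) ≈ 148.4132, f(2.75) ≈ 244.6919, f(3) ≈ 403.4288, f(3.25) ≈ 665.1416, f(3.5) ≈ 1096.6332, f(3.75) ≈ 1808.0424, f(4) ≈ 2980.9580.
T_6 = (Δx/2)·[f(x_0) + 2f(x_1) + ... + 2f(x_{5}) + f(x_6)].
Sum ≈ 1445.6559.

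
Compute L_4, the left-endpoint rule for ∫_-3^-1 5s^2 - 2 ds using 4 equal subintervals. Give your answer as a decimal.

49.75

Δs = (-1 − (-3))/4 = 0.5.
Left endpoints: -3, -2.5, -2, -1.5.
f(-3) = 43, f(-2.5) = 29.25, f(-2) = 18, f(-1.5) = 9.25.
Sum = Δs · [f(-3) + f(-2.5) + f(-2) + f(-1.5)].
Sum = 49.75.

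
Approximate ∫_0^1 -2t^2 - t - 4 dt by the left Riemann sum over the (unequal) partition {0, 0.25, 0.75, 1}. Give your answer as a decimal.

-4.65625

Subinterval widths: 0.25, 0.5, 0.25.
Left endpoints: 0, 0.25, 0.75.
f(0) = -4, f(0.25) = -4.375, f(0.75) = -5.875.
Sum = Σ Δt_i · f(t_i).
Sum = -4.65625.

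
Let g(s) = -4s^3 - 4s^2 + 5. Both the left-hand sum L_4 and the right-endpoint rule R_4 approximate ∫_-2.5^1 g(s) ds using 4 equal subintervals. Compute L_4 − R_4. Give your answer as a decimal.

39.8125

L_4 = 55.53515625.
R_4 = 15.72265625.
L_4 − R_4 = 39.8125.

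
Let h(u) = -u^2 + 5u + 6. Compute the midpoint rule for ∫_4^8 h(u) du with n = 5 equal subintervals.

-5.12

Δu = (8 − 4)/5 = 0.8.
Midpoints: 4.4, 5.2, 6, 6.8, 7.6.
h(4.4) = 8.64, h(5.2) = 4.96, h(6) = 0, h(6.8) = -6.24, h(7.6) = -13.76.
Sum = Δu · [h(4.4) + h(5.2) + h(6) + h(6.8) + h(7.6)].
Sum = -5.12.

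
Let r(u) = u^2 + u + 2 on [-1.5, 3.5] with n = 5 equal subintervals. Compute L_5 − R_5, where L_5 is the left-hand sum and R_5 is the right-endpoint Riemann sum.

L_5 = 23.75.
R_5 = 38.75.
L_5 − R_5 = -15.

-15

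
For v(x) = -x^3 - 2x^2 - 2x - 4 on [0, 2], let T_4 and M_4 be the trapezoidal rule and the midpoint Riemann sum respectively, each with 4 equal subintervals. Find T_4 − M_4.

-0.625

T_4 = -21.75.
M_4 = -21.125.
T_4 − M_4 = -0.625.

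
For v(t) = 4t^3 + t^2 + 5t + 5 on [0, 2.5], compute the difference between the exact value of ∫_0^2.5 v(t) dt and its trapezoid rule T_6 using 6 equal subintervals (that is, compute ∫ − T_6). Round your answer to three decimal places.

-1.157

Exact integral: ∫_0^2.5 v(t) dt ≈ 72.39583.
T_6 ≈ 73.55324.
Error ≈ 72.39583 − 73.55324 ≈ -1.157.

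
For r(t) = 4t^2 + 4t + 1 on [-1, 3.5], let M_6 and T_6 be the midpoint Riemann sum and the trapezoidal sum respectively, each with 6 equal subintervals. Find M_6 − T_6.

M_6 = 84.65625.
T_6 = 87.1875.
M_6 − T_6 = -2.53125.

-2.53125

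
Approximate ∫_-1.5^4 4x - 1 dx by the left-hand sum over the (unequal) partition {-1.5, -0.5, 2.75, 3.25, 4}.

Subinterval widths: 1, 3.25, 0.5, 0.75.
Left endpoints: -1.5, -0.5, 2.75, 3.25.
f(-1.5) = -7, f(-0.5) = -3, f(2.75) = 10, f(3.25) = 12.
Sum = Σ Δx_i · f(x_i).
Sum = -2.75.

-2.75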